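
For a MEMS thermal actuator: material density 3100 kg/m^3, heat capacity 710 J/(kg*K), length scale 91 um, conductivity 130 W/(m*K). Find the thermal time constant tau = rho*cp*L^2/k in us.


Step 1: Convert L to m: L = 91e-6 m
Step 2: L^2 = (91e-6)^2 = 8.281e-09 m^2
Step 3: tau = 3100 * 710 * 8.281e-09 / 130 = 1.402037e-04 s
Step 4: Convert to microseconds (multiply by 1e6).
tau = 140.204 us


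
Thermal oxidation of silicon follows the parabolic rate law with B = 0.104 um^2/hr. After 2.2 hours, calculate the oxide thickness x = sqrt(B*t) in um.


Step 1: Compute B*t = 0.104 * 2.2 = 0.2288
Step 2: x = sqrt(0.2288)
x = 0.478 um


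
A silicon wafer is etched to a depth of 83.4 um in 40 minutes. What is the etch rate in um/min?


Step 1: Etch rate = depth / time
Step 2: rate = 83.4 / 40
rate = 2.085 um/min


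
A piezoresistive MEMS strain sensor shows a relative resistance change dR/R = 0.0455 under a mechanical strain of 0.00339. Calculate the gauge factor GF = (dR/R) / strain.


Step 1: Identify values.
dR/R = 0.0455, strain = 0.00339
Step 2: GF = (dR/R) / strain = 0.0455 / 0.00339
GF = 13.4


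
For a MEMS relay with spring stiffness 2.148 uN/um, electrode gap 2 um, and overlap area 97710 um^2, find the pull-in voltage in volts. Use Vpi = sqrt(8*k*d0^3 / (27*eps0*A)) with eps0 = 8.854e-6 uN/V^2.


Step 1: Compute numerator: 8 * k * d0^3 = 8 * 2.148 * 2^3 = 137.472
Step 2: Compute denominator: 27 * eps0 * A = 27 * 8.854e-6 * 97710 = 23.358357
Step 3: Vpi = sqrt(137.472 / 23.358357)
Vpi = 2.43 V


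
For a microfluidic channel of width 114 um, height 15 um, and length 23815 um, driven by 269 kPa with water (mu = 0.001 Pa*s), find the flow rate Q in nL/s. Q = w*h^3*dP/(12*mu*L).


Step 1: Convert all dimensions to SI (meters).
w = 114e-6 m, h = 15e-6 m, L = 23815e-6 m, dP = 269e3 Pa
Step 2: Q = w * h^3 * dP / (12 * mu * L)
Q = 114e-6 * (15e-6)^3 * 269e3 / (12 * 0.001 * 23815e-6) = 3.6215883e-10 m^3/s
Step 3: Convert Q from m^3/s to nL/s (1 m^3 = 1e12 nL, so multiply by 1e12).
Q = 362.159 nL/s


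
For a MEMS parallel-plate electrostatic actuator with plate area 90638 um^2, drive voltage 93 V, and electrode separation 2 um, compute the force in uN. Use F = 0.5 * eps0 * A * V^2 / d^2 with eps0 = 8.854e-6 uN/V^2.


Step 1: Identify parameters.
eps0 = 8.854e-6 uN/V^2, A = 90638 um^2, V = 93 V, d = 2 um
Step 2: Compute V^2 = 93^2 = 8649
Step 3: Compute d^2 = 2^2 = 4
Step 4: F = 0.5 * 8.854e-6 * 90638 * 8649 / 4
F = 867.612 uN


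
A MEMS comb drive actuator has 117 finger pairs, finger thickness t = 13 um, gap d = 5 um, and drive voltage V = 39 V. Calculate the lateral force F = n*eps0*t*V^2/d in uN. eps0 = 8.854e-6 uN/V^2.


Step 1: Parameters: n=117, eps0=8.854e-6 uN/V^2, t=13 um, V=39 V, d=5 um
Step 2: V^2 = 1521
Step 3: F = 117 * 8.854e-6 * 13 * 1521 / 5
F = 4.097 uN


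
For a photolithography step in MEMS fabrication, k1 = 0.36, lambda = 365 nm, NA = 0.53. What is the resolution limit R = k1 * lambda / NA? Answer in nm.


Step 1: Identify values: k1 = 0.36, lambda = 365 nm, NA = 0.53
Step 2: R = k1 * lambda / NA
R = 0.36 * 365 / 0.53
R = 247.9 nm


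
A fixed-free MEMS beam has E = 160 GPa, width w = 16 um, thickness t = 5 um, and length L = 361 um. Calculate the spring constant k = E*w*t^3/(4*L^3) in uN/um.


Step 1: Convert E to consistent units (1 GPa = 1000 uN/um^2).
E = 160 GPa = 160000 uN/um^2
Step 2: Compute t^3 = 5^3 = 125
Step 3: Compute L^3 = 361^3 = 47045881
Step 4: k = 160000 * 16 * 125 / (4 * 47045881)
k = 1.7005 uN/um


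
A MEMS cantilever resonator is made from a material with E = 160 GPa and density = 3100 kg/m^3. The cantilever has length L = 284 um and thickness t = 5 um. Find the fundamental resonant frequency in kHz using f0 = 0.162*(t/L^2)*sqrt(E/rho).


Step 1: Convert units to SI.
t_SI = 5e-6 m, L_SI = 284e-6 m
Step 2: Calculate sqrt(E/rho).
sqrt(160e9 / 3100) = 7184.21 m/s
Step 3: Compute f0.
f0 = 0.162 * 5e-6 / (284e-6)^2 * 7184.21 = 72148.5 Hz = 72.15 kHz


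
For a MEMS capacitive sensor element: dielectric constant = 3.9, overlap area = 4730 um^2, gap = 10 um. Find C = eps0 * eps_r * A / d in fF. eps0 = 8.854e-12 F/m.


Step 1: Convert area to m^2: A = 4730e-12 m^2
Step 2: Convert gap to m: d = 10e-6 m
Step 3: C = eps0 * eps_r * A / d
C = 8.854e-12 * 3.9 * 4730e-12 / 10e-6
Step 4: Convert to fF (multiply by 1e15).
C = 16.33 fF


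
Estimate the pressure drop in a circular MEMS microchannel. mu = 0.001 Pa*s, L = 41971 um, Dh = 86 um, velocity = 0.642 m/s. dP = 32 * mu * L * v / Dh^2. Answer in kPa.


Step 1: Convert to SI: L = 41971e-6 m, Dh = 86e-6 m
Step 2: dP = 32 * 0.001 * 41971e-6 * 0.642 / (86e-6)^2
Step 3: dP = 116583.59 Pa
Step 4: Convert to kPa: dP = 116.58 kPa


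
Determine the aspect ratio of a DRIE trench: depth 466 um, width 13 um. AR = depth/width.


Step 1: AR = depth / width
Step 2: AR = 466 / 13
AR = 35.8


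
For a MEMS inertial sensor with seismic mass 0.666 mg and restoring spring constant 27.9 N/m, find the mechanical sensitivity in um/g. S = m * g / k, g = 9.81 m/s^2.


Step 1: Convert mass: m = 0.666 mg = 6.66e-07 kg
Step 2: S = m * g / k = 6.66e-07 * 9.81 / 27.9
Step 3: S = 2.34e-07 m/g
Step 4: Convert to um/g: S = 0.234 um/g


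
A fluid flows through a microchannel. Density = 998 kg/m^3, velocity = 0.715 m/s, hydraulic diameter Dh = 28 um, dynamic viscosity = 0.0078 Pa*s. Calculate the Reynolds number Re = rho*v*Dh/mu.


Step 1: Convert Dh to meters: Dh = 28e-6 m
Step 2: Re = rho * v * Dh / mu
Re = 998 * 0.715 * 28e-6 / 0.0078
Re = 2.562


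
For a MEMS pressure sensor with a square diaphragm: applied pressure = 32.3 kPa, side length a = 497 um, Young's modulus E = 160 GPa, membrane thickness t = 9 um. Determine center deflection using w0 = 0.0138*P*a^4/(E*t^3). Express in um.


Step 1: Convert pressure to compatible units (E is in GPa, so P in GPa).
P = 32.3 kPa = 32.3e-6 GPa
Step 2: Compute numerator: 0.0138 * P * a^4.
a^4 = 497^4 = 61013446081
numerator = 0.0138 * 32.3e-6 * 61013446081 = 2.71961e+04
Step 3: Compute denominator: E * t^3 = 160 * 9^3 = 116640
Step 4: w0 = numerator / denominator = 2.71961e+04 / 116640 = 0.2332 um


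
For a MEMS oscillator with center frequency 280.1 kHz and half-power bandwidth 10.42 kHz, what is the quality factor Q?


Step 1: Q = f0 / bandwidth
Step 2: Q = 280.1 / 10.42
Q = 26.9


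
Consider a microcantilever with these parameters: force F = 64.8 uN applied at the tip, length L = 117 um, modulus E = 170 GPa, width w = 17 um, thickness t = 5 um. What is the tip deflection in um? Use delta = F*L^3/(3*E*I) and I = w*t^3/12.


Step 1: Calculate the second moment of area.
I = w * t^3 / 12 = 17 * 5^3 / 12 = 177.0833 um^4
Step 2: Convert E to consistent units (1 GPa = 1000 uN/um^2).
E = 170 GPa = 170000 uN/um^2
Step 3: Calculate tip deflection.
delta = F * L^3 / (3 * E * I)
delta = 64.8 * 117^3 / (3 * 170000 * 177.0833)
delta = 1.1492 um


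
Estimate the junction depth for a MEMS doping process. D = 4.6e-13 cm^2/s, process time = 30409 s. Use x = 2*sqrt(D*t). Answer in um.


Step 1: Compute D*t = 4.6e-13 * 30409 = 1.398814e-08 cm^2
Step 2: sqrt(D*t) = 1.18271e-04 cm
Step 3: x = 2 * 1.18271e-04 cm = 2.36542e-04 cm
Step 4: Convert to um (1 cm = 1e4 um): x = 2.365 um


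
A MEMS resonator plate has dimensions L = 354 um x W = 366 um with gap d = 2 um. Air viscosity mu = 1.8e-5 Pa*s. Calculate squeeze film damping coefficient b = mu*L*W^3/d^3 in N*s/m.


Step 1: Convert to SI.
L = 354e-6 m, W = 366e-6 m, d = 2e-6 m
Step 2: W^3 = (366e-6)^3 = 4.90e-11 m^3
Step 3: d^3 = (2e-6)^3 = 8.00e-18 m^3
Step 4: b = 1.8e-5 * 354e-6 * 4.90e-11 / 8.00e-18
b = 3.91e-02 N*s/m


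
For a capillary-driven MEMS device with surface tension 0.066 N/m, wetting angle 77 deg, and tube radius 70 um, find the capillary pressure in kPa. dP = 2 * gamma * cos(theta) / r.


Step 1: cos(77 deg) = 0.225
Step 2: Convert r to m: r = 70e-6 m
Step 3: dP = 2 * 0.066 * 0.225 / 70e-6 = 424.3 Pa
Step 4: Convert Pa to kPa (divide by 1000).
dP = 0.42 kPa


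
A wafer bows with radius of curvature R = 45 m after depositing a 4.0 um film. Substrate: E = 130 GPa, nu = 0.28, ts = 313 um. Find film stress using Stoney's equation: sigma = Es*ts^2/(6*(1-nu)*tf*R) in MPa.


Step 1: Compute numerator: Es * ts^2 = 130 * 313^2 = 12735970 (GPa*um^2)
Step 2: Compute denominator (R in um): 6*(1-nu)*tf*R = 6*0.72*4.0*45e6 = 777600000.0 (um^2)
Step 3: sigma (GPa) = 12735970 / 777600000.0 = 1.6379e-02 GPa
Step 4: Convert to MPa (x1000): sigma = 16.4 MPa


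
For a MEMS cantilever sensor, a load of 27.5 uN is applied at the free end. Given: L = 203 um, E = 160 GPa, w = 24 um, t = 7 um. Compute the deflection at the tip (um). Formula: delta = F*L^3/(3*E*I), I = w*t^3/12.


Step 1: Calculate the second moment of area.
I = w * t^3 / 12 = 24 * 7^3 / 12 = 686.0 um^4
Step 2: Convert E to consistent units (1 GPa = 1000 uN/um^2).
E = 160 GPa = 160000 uN/um^2
Step 3: Calculate tip deflection.
delta = F * L^3 / (3 * E * I)
delta = 27.5 * 203^3 / (3 * 160000 * 686.0)
delta = 0.6986 um


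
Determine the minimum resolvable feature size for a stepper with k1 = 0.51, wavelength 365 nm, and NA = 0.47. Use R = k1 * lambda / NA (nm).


Step 1: Identify values: k1 = 0.51, lambda = 365 nm, NA = 0.47
Step 2: R = k1 * lambda / NA
R = 0.51 * 365 / 0.47
R = 396.1 nm


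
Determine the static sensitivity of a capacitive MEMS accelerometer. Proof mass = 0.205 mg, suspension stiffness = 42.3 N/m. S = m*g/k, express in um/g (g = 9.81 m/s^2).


Step 1: Convert mass: m = 0.205 mg = 2.05e-07 kg
Step 2: S = m * g / k = 2.05e-07 * 9.81 / 42.3
Step 3: S = 4.75e-08 m/g
Step 4: Convert to um/g: S = 0.048 um/g


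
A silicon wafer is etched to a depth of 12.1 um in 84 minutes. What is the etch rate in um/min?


Step 1: Etch rate = depth / time
Step 2: rate = 12.1 / 84
rate = 0.144 um/min


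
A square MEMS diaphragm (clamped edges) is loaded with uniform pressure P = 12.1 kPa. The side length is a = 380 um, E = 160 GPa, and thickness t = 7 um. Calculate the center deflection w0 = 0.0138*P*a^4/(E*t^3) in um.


Step 1: Convert pressure to compatible units (E is in GPa, so P in GPa).
P = 12.1 kPa = 12.1e-6 GPa
Step 2: Compute numerator: 0.0138 * P * a^4.
a^4 = 380^4 = 20851360000
numerator = 0.0138 * 12.1e-6 * 20851360000 = 3.4818e+03
Step 3: Compute denominator: E * t^3 = 160 * 7^3 = 54880
Step 4: w0 = numerator / denominator = 3.4818e+03 / 54880 = 0.0634 um


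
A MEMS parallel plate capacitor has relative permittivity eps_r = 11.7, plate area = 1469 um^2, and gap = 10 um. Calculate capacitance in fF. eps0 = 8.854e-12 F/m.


Step 1: Convert area to m^2: A = 1469e-12 m^2
Step 2: Convert gap to m: d = 10e-6 m
Step 3: C = eps0 * eps_r * A / d
C = 8.854e-12 * 11.7 * 1469e-12 / 10e-6
Step 4: Convert to fF (multiply by 1e15).
C = 15.22 fF


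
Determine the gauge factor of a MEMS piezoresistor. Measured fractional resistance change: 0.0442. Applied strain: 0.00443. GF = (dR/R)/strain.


Step 1: Identify values.
dR/R = 0.0442, strain = 0.00443
Step 2: GF = (dR/R) / strain = 0.0442 / 0.00443
GF = 10.0


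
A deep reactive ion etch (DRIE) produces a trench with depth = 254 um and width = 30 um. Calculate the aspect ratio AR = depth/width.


Step 1: AR = depth / width
Step 2: AR = 254 / 30
AR = 8.5


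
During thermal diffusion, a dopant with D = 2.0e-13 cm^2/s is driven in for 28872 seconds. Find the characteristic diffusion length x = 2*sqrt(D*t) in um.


Step 1: Compute D*t = 2.0e-13 * 28872 = 5.7744e-09 cm^2
Step 2: sqrt(D*t) = 7.5989e-05 cm
Step 3: x = 2 * 7.5989e-05 cm = 1.51978e-04 cm
Step 4: Convert to um (1 cm = 1e4 um): x = 1.52 um


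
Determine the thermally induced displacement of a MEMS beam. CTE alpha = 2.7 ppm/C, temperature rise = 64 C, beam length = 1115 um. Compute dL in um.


Step 1: Convert CTE: alpha = 2.7 ppm/C = 2.7e-6 /C
Step 2: dL = 2.7e-6 * 64 * 1115
dL = 0.1927 um


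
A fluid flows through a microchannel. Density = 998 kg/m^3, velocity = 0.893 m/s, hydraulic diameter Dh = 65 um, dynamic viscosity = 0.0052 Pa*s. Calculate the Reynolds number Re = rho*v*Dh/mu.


Step 1: Convert Dh to meters: Dh = 65e-6 m
Step 2: Re = rho * v * Dh / mu
Re = 998 * 0.893 * 65e-6 / 0.0052
Re = 11.14


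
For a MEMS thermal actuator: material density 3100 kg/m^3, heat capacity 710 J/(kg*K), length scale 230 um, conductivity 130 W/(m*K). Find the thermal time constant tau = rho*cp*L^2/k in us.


Step 1: Convert L to m: L = 230e-6 m
Step 2: L^2 = (230e-6)^2 = 5.29e-08 m^2
Step 3: tau = 3100 * 710 * 5.29e-08 / 130 = 8.9563769e-04 s
Step 4: Convert to microseconds (multiply by 1e6).
tau = 895.638 us


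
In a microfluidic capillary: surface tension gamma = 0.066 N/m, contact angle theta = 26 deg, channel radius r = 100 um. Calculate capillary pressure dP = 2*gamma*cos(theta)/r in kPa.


Step 1: cos(26 deg) = 0.8988
Step 2: Convert r to m: r = 100e-6 m
Step 3: dP = 2 * 0.066 * 0.8988 / 100e-6 = 1186.4 Pa
Step 4: Convert Pa to kPa (divide by 1000).
dP = 1.19 kPa


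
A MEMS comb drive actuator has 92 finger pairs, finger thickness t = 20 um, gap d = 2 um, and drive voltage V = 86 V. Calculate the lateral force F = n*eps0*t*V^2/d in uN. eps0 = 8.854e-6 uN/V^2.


Step 1: Parameters: n=92, eps0=8.854e-6 uN/V^2, t=20 um, V=86 V, d=2 um
Step 2: V^2 = 7396
Step 3: F = 92 * 8.854e-6 * 20 * 7396 / 2
F = 60.245 uN


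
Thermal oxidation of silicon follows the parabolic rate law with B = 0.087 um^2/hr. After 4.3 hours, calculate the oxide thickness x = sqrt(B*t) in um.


Step 1: Compute B*t = 0.087 * 4.3 = 0.3741
Step 2: x = sqrt(0.3741)
x = 0.612 um


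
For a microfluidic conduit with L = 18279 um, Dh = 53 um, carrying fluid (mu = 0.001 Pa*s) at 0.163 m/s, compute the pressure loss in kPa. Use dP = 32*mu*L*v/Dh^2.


Step 1: Convert to SI: L = 18279e-6 m, Dh = 53e-6 m
Step 2: dP = 32 * 0.001 * 18279e-6 * 0.163 / (53e-6)^2
Step 3: dP = 33942.07 Pa
Step 4: Convert to kPa: dP = 33.94 kPa


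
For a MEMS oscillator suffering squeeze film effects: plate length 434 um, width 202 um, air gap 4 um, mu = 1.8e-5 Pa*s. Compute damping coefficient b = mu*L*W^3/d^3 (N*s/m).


Step 1: Convert to SI.
L = 434e-6 m, W = 202e-6 m, d = 4e-6 m
Step 2: W^3 = (202e-6)^3 = 8.24e-12 m^3
Step 3: d^3 = (4e-6)^3 = 6.40e-17 m^3
Step 4: b = 1.8e-5 * 434e-6 * 8.24e-12 / 6.40e-17
b = 1.01e-03 N*s/m


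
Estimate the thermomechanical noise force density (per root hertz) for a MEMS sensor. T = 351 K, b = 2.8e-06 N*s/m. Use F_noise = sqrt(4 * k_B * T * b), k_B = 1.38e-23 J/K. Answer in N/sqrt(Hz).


Step 1: Compute 4 * k_B * T * b
= 4 * 1.38e-23 * 351 * 2.8e-06
= 5.4251e-26 N^2/Hz
Step 2: F_noise = sqrt(5.4251e-26)
F_noise = 2.33e-13 N/sqrt(Hz)


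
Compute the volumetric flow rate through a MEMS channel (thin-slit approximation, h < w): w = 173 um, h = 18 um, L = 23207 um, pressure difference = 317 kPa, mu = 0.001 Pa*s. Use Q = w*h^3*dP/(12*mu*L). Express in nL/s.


Step 1: Convert all dimensions to SI (meters).
w = 173e-6 m, h = 18e-6 m, L = 23207e-6 m, dP = 317e3 Pa
Step 2: Q = w * h^3 * dP / (12 * mu * L)
Q = 173e-6 * (18e-6)^3 * 317e3 / (12 * 0.001 * 23207e-6) = 1.14847787e-09 m^3/s
Step 3: Convert Q from m^3/s to nL/s (1 m^3 = 1e12 nL, so multiply by 1e12).
Q = 1148.478 nL/s


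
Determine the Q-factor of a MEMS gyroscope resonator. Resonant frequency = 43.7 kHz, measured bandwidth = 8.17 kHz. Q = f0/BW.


Step 1: Q = f0 / bandwidth
Step 2: Q = 43.7 / 8.17
Q = 5.3


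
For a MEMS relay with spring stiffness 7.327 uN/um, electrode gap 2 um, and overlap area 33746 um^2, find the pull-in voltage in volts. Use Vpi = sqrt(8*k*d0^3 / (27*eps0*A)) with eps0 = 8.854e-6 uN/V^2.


Step 1: Compute numerator: 8 * k * d0^3 = 8 * 7.327 * 2^3 = 468.928
Step 2: Compute denominator: 27 * eps0 * A = 27 * 8.854e-6 * 33746 = 8.067251
Step 3: Vpi = sqrt(468.928 / 8.067251)
Vpi = 7.62 V


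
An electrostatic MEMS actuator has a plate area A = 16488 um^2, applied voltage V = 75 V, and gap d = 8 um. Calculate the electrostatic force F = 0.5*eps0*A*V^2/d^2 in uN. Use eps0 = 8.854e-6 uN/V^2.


Step 1: Identify parameters.
eps0 = 8.854e-6 uN/V^2, A = 16488 um^2, V = 75 V, d = 8 um
Step 2: Compute V^2 = 75^2 = 5625
Step 3: Compute d^2 = 8^2 = 64
Step 4: F = 0.5 * 8.854e-6 * 16488 * 5625 / 64
F = 6.415 uN


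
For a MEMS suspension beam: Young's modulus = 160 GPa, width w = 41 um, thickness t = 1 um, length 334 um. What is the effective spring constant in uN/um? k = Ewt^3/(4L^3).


Step 1: Convert E to consistent units (1 GPa = 1000 uN/um^2).
E = 160 GPa = 160000 uN/um^2
Step 2: Compute t^3 = 1^3 = 1
Step 3: Compute L^3 = 334^3 = 37259704
Step 4: k = 160000 * 41 * 1 / (4 * 37259704)
k = 0.044 uN/um


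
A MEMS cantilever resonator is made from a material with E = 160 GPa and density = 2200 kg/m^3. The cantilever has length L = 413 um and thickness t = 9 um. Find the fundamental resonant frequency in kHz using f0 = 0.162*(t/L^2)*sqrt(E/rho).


Step 1: Convert units to SI.
t_SI = 9e-6 m, L_SI = 413e-6 m
Step 2: Calculate sqrt(E/rho).
sqrt(160e9 / 2200) = 8528.03 m/s
Step 3: Compute f0.
f0 = 0.162 * 9e-6 / (413e-6)^2 * 8528.03 = 72896.4 Hz = 72.9 kHz


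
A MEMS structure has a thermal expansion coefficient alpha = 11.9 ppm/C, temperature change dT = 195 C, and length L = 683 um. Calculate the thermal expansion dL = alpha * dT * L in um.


Step 1: Convert CTE: alpha = 11.9 ppm/C = 11.9e-6 /C
Step 2: dL = 11.9e-6 * 195 * 683
dL = 1.5849 um


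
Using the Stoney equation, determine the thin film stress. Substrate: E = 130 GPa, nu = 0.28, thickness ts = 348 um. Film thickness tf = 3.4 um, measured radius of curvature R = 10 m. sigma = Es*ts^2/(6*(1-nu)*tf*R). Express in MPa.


Step 1: Compute numerator: Es * ts^2 = 130 * 348^2 = 15743520 (GPa*um^2)
Step 2: Compute denominator (R in um): 6*(1-nu)*tf*R = 6*0.72*3.4*10e6 = 146880000.0 (um^2)
Step 3: sigma (GPa) = 15743520 / 146880000.0 = 1.07186e-01 GPa
Step 4: Convert to MPa (x1000): sigma = 107.2 MPa


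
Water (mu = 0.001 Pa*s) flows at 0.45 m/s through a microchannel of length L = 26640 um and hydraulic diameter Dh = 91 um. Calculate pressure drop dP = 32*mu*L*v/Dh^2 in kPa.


Step 1: Convert to SI: L = 26640e-6 m, Dh = 91e-6 m
Step 2: dP = 32 * 0.001 * 26640e-6 * 0.45 / (91e-6)^2
Step 3: dP = 46324.84 Pa
Step 4: Convert to kPa: dP = 46.32 kPa


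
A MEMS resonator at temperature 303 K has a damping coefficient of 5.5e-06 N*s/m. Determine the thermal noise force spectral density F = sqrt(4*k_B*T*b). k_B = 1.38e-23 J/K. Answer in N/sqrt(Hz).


Step 1: Compute 4 * k_B * T * b
= 4 * 1.38e-23 * 303 * 5.5e-06
= 9.1991e-26 N^2/Hz
Step 2: F_noise = sqrt(9.1991e-26)
F_noise = 3.03e-13 N/sqrt(Hz)


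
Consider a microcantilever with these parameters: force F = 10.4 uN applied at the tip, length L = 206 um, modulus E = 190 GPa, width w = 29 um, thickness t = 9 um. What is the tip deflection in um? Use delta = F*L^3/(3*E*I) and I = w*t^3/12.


Step 1: Calculate the second moment of area.
I = w * t^3 / 12 = 29 * 9^3 / 12 = 1761.75 um^4
Step 2: Convert E to consistent units (1 GPa = 1000 uN/um^2).
E = 190 GPa = 190000 uN/um^2
Step 3: Calculate tip deflection.
delta = F * L^3 / (3 * E * I)
delta = 10.4 * 206^3 / (3 * 190000 * 1761.75)
delta = 0.0905 um


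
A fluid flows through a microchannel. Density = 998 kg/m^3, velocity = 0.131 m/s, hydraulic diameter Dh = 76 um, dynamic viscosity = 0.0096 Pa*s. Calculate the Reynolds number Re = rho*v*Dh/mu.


Step 1: Convert Dh to meters: Dh = 76e-6 m
Step 2: Re = rho * v * Dh / mu
Re = 998 * 0.131 * 76e-6 / 0.0096
Re = 1.035


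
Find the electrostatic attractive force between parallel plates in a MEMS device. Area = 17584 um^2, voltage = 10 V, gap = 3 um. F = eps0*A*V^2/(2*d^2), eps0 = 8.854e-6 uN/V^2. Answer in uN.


Step 1: Identify parameters.
eps0 = 8.854e-6 uN/V^2, A = 17584 um^2, V = 10 V, d = 3 um
Step 2: Compute V^2 = 10^2 = 100
Step 3: Compute d^2 = 3^2 = 9
Step 4: F = 0.5 * 8.854e-6 * 17584 * 100 / 9
F = 0.865 uN


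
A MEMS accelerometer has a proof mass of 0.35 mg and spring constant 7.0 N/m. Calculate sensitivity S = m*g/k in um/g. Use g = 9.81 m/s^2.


Step 1: Convert mass: m = 0.35 mg = 3.50e-07 kg
Step 2: S = m * g / k = 3.50e-07 * 9.81 / 7.0
Step 3: S = 4.91e-07 m/g
Step 4: Convert to um/g: S = 0.491 um/g


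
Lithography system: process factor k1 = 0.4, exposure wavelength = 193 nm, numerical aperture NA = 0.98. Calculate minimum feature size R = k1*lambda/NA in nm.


Step 1: Identify values: k1 = 0.4, lambda = 193 nm, NA = 0.98
Step 2: R = k1 * lambda / NA
R = 0.4 * 193 / 0.98
R = 78.8 nm


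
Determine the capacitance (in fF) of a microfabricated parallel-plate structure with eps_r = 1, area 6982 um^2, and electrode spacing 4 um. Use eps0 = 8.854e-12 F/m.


Step 1: Convert area to m^2: A = 6982e-12 m^2
Step 2: Convert gap to m: d = 4e-6 m
Step 3: C = eps0 * eps_r * A / d
C = 8.854e-12 * 1 * 6982e-12 / 4e-6
Step 4: Convert to fF (multiply by 1e15).
C = 15.45 fF


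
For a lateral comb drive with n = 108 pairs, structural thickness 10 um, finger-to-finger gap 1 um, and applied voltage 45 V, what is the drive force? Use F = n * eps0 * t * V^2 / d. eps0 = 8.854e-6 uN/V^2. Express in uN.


Step 1: Parameters: n=108, eps0=8.854e-6 uN/V^2, t=10 um, V=45 V, d=1 um
Step 2: V^2 = 2025
Step 3: F = 108 * 8.854e-6 * 10 * 2025 / 1
F = 19.364 uN


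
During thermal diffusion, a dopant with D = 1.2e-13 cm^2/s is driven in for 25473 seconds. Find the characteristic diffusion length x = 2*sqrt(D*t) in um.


Step 1: Compute D*t = 1.2e-13 * 25473 = 3.05676e-09 cm^2
Step 2: sqrt(D*t) = 5.5288e-05 cm
Step 3: x = 2 * 5.5288e-05 cm = 1.10576e-04 cm
Step 4: Convert to um (1 cm = 1e4 um): x = 1.106 um


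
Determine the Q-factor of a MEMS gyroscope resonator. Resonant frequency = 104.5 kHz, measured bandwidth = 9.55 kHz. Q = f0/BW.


Step 1: Q = f0 / bandwidth
Step 2: Q = 104.5 / 9.55
Q = 10.9


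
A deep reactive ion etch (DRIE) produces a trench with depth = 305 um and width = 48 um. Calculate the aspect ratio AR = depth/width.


Step 1: AR = depth / width
Step 2: AR = 305 / 48
AR = 6.4


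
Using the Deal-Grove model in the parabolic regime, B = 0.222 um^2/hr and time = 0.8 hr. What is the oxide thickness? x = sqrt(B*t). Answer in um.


Step 1: Compute B*t = 0.222 * 0.8 = 0.1776
Step 2: x = sqrt(0.1776)
x = 0.421 um


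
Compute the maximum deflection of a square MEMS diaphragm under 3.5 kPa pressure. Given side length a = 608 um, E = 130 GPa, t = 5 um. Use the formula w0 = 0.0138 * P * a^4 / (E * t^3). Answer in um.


Step 1: Convert pressure to compatible units (E is in GPa, so P in GPa).
P = 3.5 kPa = 3.5e-6 GPa
Step 2: Compute numerator: 0.0138 * P * a^4.
a^4 = 608^4 = 136651472896
numerator = 0.0138 * 3.5e-6 * 136651472896 = 6.60027e+03
Step 3: Compute denominator: E * t^3 = 130 * 5^3 = 16250
Step 4: w0 = numerator / denominator = 6.60027e+03 / 16250 = 0.4062 um


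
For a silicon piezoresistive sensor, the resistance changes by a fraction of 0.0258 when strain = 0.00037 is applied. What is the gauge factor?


Step 1: Identify values.
dR/R = 0.0258, strain = 0.00037
Step 2: GF = (dR/R) / strain = 0.0258 / 0.00037
GF = 69.7


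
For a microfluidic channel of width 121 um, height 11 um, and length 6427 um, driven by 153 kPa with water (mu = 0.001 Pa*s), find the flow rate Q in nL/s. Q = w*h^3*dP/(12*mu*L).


Step 1: Convert all dimensions to SI (meters).
w = 121e-6 m, h = 11e-6 m, L = 6427e-6 m, dP = 153e3 Pa
Step 2: Q = w * h^3 * dP / (12 * mu * L)
Q = 121e-6 * (11e-6)^3 * 153e3 / (12 * 0.001 * 6427e-6) = 3.1949592e-10 m^3/s
Step 3: Convert Q from m^3/s to nL/s (1 m^3 = 1e12 nL, so multiply by 1e12).
Q = 319.496 nL/s


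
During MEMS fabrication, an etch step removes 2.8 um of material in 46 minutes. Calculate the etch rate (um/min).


Step 1: Etch rate = depth / time
Step 2: rate = 2.8 / 46
rate = 0.061 um/min


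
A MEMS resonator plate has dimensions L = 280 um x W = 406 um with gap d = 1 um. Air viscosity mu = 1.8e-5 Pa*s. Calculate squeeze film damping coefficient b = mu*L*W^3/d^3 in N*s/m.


Step 1: Convert to SI.
L = 280e-6 m, W = 406e-6 m, d = 1e-6 m
Step 2: W^3 = (406e-6)^3 = 6.69e-11 m^3
Step 3: d^3 = (1e-6)^3 = 1.00e-18 m^3
Step 4: b = 1.8e-5 * 280e-6 * 6.69e-11 / 1.00e-18
b = 3.37e-01 N*s/m


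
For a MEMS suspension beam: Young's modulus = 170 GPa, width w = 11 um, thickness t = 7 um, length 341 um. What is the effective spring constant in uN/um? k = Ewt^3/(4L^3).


Step 1: Convert E to consistent units (1 GPa = 1000 uN/um^2).
E = 170 GPa = 170000 uN/um^2
Step 2: Compute t^3 = 7^3 = 343
Step 3: Compute L^3 = 341^3 = 39651821
Step 4: k = 170000 * 11 * 343 / (4 * 39651821)
k = 4.044 uN/um


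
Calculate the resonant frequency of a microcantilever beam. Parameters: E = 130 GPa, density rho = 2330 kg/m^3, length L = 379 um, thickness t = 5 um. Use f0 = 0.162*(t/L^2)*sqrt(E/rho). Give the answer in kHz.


Step 1: Convert units to SI.
t_SI = 5e-6 m, L_SI = 379e-6 m
Step 2: Calculate sqrt(E/rho).
sqrt(130e9 / 2330) = 7469.54 m/s
Step 3: Compute f0.
f0 = 0.162 * 5e-6 / (379e-6)^2 * 7469.54 = 42121.2 Hz = 42.12 kHz


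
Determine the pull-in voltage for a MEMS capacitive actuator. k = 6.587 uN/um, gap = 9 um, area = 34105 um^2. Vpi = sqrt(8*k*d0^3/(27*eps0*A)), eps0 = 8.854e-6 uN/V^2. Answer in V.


Step 1: Compute numerator: 8 * k * d0^3 = 8 * 6.587 * 9^3 = 38415.384
Step 2: Compute denominator: 27 * eps0 * A = 27 * 8.854e-6 * 34105 = 8.153073
Step 3: Vpi = sqrt(38415.384 / 8.153073)
Vpi = 68.64 V


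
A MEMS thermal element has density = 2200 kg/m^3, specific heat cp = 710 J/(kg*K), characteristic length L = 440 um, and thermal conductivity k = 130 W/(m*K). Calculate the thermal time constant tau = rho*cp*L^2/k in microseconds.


Step 1: Convert L to m: L = 440e-6 m
Step 2: L^2 = (440e-6)^2 = 1.936e-07 m^2
Step 3: tau = 2200 * 710 * 1.936e-07 / 130 = 2.32617846e-03 s
Step 4: Convert to microseconds (multiply by 1e6).
tau = 2326.178 us


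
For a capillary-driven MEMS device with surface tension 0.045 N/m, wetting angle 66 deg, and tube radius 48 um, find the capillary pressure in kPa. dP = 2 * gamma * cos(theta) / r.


Step 1: cos(66 deg) = 0.4067
Step 2: Convert r to m: r = 48e-6 m
Step 3: dP = 2 * 0.045 * 0.4067 / 48e-6 = 762.6 Pa
Step 4: Convert Pa to kPa (divide by 1000).
dP = 0.76 kPa


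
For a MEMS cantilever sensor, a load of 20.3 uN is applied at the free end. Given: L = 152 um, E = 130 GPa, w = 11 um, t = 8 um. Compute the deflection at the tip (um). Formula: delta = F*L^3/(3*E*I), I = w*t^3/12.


Step 1: Calculate the second moment of area.
I = w * t^3 / 12 = 11 * 8^3 / 12 = 469.3333 um^4
Step 2: Convert E to consistent units (1 GPa = 1000 uN/um^2).
E = 130 GPa = 130000 uN/um^2
Step 3: Calculate tip deflection.
delta = F * L^3 / (3 * E * I)
delta = 20.3 * 152^3 / (3 * 130000 * 469.3333)
delta = 0.3895 um


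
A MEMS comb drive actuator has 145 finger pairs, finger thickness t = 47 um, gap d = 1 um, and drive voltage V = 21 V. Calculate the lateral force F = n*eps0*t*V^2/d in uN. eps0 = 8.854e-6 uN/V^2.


Step 1: Parameters: n=145, eps0=8.854e-6 uN/V^2, t=47 um, V=21 V, d=1 um
Step 2: V^2 = 441
Step 3: F = 145 * 8.854e-6 * 47 * 441 / 1
F = 26.61 uN


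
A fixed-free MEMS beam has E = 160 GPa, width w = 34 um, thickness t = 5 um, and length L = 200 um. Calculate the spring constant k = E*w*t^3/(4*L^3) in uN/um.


Step 1: Convert E to consistent units (1 GPa = 1000 uN/um^2).
E = 160 GPa = 160000 uN/um^2
Step 2: Compute t^3 = 5^3 = 125
Step 3: Compute L^3 = 200^3 = 8000000
Step 4: k = 160000 * 34 * 125 / (4 * 8000000)
k = 21.25 uN/um


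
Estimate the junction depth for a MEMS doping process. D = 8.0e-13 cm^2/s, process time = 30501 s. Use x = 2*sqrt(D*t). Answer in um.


Step 1: Compute D*t = 8.0e-13 * 30501 = 2.44008e-08 cm^2
Step 2: sqrt(D*t) = 1.56208e-04 cm
Step 3: x = 2 * 1.56208e-04 cm = 3.12416e-04 cm
Step 4: Convert to um (1 cm = 1e4 um): x = 3.124 um


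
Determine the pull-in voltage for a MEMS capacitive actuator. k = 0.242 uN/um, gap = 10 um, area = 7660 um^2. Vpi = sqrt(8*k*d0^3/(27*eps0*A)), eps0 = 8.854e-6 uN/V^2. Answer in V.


Step 1: Compute numerator: 8 * k * d0^3 = 8 * 0.242 * 10^3 = 1936.0
Step 2: Compute denominator: 27 * eps0 * A = 27 * 8.854e-6 * 7660 = 1.831184
Step 3: Vpi = sqrt(1936.0 / 1.831184)
Vpi = 32.52 V


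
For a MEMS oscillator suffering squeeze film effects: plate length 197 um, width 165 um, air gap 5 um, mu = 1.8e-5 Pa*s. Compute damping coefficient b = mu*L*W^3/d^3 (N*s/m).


Step 1: Convert to SI.
L = 197e-6 m, W = 165e-6 m, d = 5e-6 m
Step 2: W^3 = (165e-6)^3 = 4.49e-12 m^3
Step 3: d^3 = (5e-6)^3 = 1.25e-16 m^3
Step 4: b = 1.8e-5 * 197e-6 * 4.49e-12 / 1.25e-16
b = 1.27e-04 N*s/m


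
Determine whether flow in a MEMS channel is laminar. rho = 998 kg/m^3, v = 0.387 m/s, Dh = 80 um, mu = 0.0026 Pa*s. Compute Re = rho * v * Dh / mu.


Step 1: Convert Dh to meters: Dh = 80e-6 m
Step 2: Re = rho * v * Dh / mu
Re = 998 * 0.387 * 80e-6 / 0.0026
Re = 11.884
Since Re = 11.884 is below ~2300, the flow is laminar.


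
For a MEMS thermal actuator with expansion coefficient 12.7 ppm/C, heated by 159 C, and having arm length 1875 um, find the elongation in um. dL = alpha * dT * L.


Step 1: Convert CTE: alpha = 12.7 ppm/C = 12.7e-6 /C
Step 2: dL = 12.7e-6 * 159 * 1875
dL = 3.7862 um


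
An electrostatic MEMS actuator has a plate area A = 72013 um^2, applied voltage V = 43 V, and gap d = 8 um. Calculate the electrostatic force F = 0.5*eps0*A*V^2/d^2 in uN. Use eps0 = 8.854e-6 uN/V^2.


Step 1: Identify parameters.
eps0 = 8.854e-6 uN/V^2, A = 72013 um^2, V = 43 V, d = 8 um
Step 2: Compute V^2 = 43^2 = 1849
Step 3: Compute d^2 = 8^2 = 64
Step 4: F = 0.5 * 8.854e-6 * 72013 * 1849 / 64
F = 9.21 uN


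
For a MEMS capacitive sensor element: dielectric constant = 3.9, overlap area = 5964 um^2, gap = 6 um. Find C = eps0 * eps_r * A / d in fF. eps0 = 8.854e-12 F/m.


Step 1: Convert area to m^2: A = 5964e-12 m^2
Step 2: Convert gap to m: d = 6e-6 m
Step 3: C = eps0 * eps_r * A / d
C = 8.854e-12 * 3.9 * 5964e-12 / 6e-6
Step 4: Convert to fF (multiply by 1e15).
C = 34.32 fF


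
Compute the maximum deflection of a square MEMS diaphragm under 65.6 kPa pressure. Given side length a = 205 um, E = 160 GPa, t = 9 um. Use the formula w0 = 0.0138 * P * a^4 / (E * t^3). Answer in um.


Step 1: Convert pressure to compatible units (E is in GPa, so P in GPa).
P = 65.6 kPa = 65.6e-6 GPa
Step 2: Compute numerator: 0.0138 * P * a^4.
a^4 = 205^4 = 1766100625
numerator = 0.0138 * 65.6e-6 * 1766100625 = 1.5988e+03
Step 3: Compute denominator: E * t^3 = 160 * 9^3 = 116640
Step 4: w0 = numerator / denominator = 1.5988e+03 / 116640 = 0.0137 um


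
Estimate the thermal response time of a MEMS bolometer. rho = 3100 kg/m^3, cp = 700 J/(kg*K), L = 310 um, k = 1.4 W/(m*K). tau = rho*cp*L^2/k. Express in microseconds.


Step 1: Convert L to m: L = 310e-6 m
Step 2: L^2 = (310e-6)^2 = 9.61e-08 m^2
Step 3: tau = 3100 * 700 * 9.61e-08 / 1.4 = 1.48955e-01 s
Step 4: Convert to microseconds (multiply by 1e6).
tau = 148955.0 us


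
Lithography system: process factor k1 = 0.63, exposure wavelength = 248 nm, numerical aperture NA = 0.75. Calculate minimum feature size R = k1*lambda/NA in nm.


Step 1: Identify values: k1 = 0.63, lambda = 248 nm, NA = 0.75
Step 2: R = k1 * lambda / NA
R = 0.63 * 248 / 0.75
R = 208.3 nm


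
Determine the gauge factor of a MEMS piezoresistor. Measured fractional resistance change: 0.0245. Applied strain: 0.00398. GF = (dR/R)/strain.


Step 1: Identify values.
dR/R = 0.0245, strain = 0.00398
Step 2: GF = (dR/R) / strain = 0.0245 / 0.00398
GF = 6.2


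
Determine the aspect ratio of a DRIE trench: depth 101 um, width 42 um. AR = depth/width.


Step 1: AR = depth / width
Step 2: AR = 101 / 42
AR = 2.4


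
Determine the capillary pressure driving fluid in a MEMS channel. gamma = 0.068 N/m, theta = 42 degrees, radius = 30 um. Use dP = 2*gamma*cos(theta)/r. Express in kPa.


Step 1: cos(42 deg) = 0.7431
Step 2: Convert r to m: r = 30e-6 m
Step 3: dP = 2 * 0.068 * 0.7431 / 30e-6 = 3368.7 Pa
Step 4: Convert Pa to kPa (divide by 1000).
dP = 3.37 kPa


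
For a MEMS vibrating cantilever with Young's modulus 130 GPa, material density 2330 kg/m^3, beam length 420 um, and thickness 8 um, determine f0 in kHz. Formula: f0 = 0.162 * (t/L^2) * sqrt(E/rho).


Step 1: Convert units to SI.
t_SI = 8e-6 m, L_SI = 420e-6 m
Step 2: Calculate sqrt(E/rho).
sqrt(130e9 / 2330) = 7469.54 m/s
Step 3: Compute f0.
f0 = 0.162 * 8e-6 / (420e-6)^2 * 7469.54 = 54878.3 Hz = 54.88 kHz


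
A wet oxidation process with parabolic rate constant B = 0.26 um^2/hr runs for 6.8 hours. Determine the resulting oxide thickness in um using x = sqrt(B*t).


Step 1: Compute B*t = 0.26 * 6.8 = 1.768
Step 2: x = sqrt(1.768)
x = 1.33 um


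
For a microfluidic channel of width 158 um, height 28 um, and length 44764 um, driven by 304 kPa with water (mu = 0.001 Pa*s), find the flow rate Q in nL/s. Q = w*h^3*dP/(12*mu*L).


Step 1: Convert all dimensions to SI (meters).
w = 158e-6 m, h = 28e-6 m, L = 44764e-6 m, dP = 304e3 Pa
Step 2: Q = w * h^3 * dP / (12 * mu * L)
Q = 158e-6 * (28e-6)^3 * 304e3 / (12 * 0.001 * 44764e-6) = 1.96288398e-09 m^3/s
Step 3: Convert Q from m^3/s to nL/s (1 m^3 = 1e12 nL, so multiply by 1e12).
Q = 1962.884 nL/s


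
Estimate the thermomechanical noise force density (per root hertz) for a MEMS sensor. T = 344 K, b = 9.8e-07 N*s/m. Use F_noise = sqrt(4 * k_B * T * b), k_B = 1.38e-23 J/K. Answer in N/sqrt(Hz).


Step 1: Compute 4 * k_B * T * b
= 4 * 1.38e-23 * 344 * 9.8e-07
= 1.8609e-26 N^2/Hz
Step 2: F_noise = sqrt(1.8609e-26)
F_noise = 1.36e-13 N/sqrt(Hz)


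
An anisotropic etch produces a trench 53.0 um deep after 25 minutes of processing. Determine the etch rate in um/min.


Step 1: Etch rate = depth / time
Step 2: rate = 53.0 / 25
rate = 2.12 um/min


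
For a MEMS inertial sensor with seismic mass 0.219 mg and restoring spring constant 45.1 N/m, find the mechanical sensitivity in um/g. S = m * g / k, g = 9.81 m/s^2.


Step 1: Convert mass: m = 0.219 mg = 2.19e-07 kg
Step 2: S = m * g / k = 2.19e-07 * 9.81 / 45.1
Step 3: S = 4.76e-08 m/g
Step 4: Convert to um/g: S = 0.048 um/g


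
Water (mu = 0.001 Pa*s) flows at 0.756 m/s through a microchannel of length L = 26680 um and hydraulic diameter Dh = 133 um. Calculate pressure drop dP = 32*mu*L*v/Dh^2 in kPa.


Step 1: Convert to SI: L = 26680e-6 m, Dh = 133e-6 m
Step 2: dP = 32 * 0.001 * 26680e-6 * 0.756 / (133e-6)^2
Step 3: dP = 36488.36 Pa
Step 4: Convert to kPa: dP = 36.49 kPa


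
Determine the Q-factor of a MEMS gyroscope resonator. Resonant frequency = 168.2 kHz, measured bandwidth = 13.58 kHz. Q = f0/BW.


Step 1: Q = f0 / bandwidth
Step 2: Q = 168.2 / 13.58
Q = 12.4


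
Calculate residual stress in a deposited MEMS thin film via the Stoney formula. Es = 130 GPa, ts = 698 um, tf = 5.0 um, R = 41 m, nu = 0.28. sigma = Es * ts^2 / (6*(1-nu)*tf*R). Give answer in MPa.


Step 1: Compute numerator: Es * ts^2 = 130 * 698^2 = 63336520 (GPa*um^2)
Step 2: Compute denominator (R in um): 6*(1-nu)*tf*R = 6*0.72*5.0*41e6 = 885600000.0 (um^2)
Step 3: sigma (GPa) = 63336520 / 885600000.0 = 7.1518e-02 GPa
Step 4: Convert to MPa (x1000): sigma = 71.5 MPa


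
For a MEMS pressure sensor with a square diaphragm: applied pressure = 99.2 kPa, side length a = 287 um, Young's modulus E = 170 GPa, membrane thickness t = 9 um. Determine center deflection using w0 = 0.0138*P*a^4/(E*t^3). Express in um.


Step 1: Convert pressure to compatible units (E is in GPa, so P in GPa).
P = 99.2 kPa = 99.2e-6 GPa
Step 2: Compute numerator: 0.0138 * P * a^4.
a^4 = 287^4 = 6784652161
numerator = 0.0138 * 99.2e-6 * 6784652161 = 9.2879e+03
Step 3: Compute denominator: E * t^3 = 170 * 9^3 = 123930
Step 4: w0 = numerator / denominator = 9.2879e+03 / 123930 = 0.0749 um


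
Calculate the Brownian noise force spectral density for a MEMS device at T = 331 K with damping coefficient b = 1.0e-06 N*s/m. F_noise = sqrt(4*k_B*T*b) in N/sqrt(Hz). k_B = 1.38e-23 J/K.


Step 1: Compute 4 * k_B * T * b
= 4 * 1.38e-23 * 331 * 1.0e-06
= 1.8271e-26 N^2/Hz
Step 2: F_noise = sqrt(1.8271e-26)
F_noise = 1.35e-13 N/sqrt(Hz)


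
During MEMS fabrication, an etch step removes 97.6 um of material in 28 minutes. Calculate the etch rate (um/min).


Step 1: Etch rate = depth / time
Step 2: rate = 97.6 / 28
rate = 3.486 um/min


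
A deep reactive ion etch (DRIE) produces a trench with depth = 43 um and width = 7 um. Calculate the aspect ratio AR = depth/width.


Step 1: AR = depth / width
Step 2: AR = 43 / 7
AR = 6.1


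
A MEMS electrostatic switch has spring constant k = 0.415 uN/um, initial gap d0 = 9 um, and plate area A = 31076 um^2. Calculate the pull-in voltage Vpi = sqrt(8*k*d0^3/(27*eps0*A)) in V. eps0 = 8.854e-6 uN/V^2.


Step 1: Compute numerator: 8 * k * d0^3 = 8 * 0.415 * 9^3 = 2420.28
Step 2: Compute denominator: 27 * eps0 * A = 27 * 8.854e-6 * 31076 = 7.428966
Step 3: Vpi = sqrt(2420.28 / 7.428966)
Vpi = 18.05 V


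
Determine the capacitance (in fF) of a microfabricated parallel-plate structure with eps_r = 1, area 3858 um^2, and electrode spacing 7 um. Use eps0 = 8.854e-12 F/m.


Step 1: Convert area to m^2: A = 3858e-12 m^2
Step 2: Convert gap to m: d = 7e-6 m
Step 3: C = eps0 * eps_r * A / d
C = 8.854e-12 * 1 * 3858e-12 / 7e-6
Step 4: Convert to fF (multiply by 1e15).
C = 4.88 fF


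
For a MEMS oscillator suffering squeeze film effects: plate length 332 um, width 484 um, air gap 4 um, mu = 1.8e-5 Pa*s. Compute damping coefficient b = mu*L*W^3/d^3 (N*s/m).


Step 1: Convert to SI.
L = 332e-6 m, W = 484e-6 m, d = 4e-6 m
Step 2: W^3 = (484e-6)^3 = 1.13e-10 m^3
Step 3: d^3 = (4e-6)^3 = 6.40e-17 m^3
Step 4: b = 1.8e-5 * 332e-6 * 1.13e-10 / 6.40e-17
b = 1.06e-02 N*s/m


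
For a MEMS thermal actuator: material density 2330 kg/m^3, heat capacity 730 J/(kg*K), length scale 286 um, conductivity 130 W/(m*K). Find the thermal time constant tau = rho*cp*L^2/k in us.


Step 1: Convert L to m: L = 286e-6 m
Step 2: L^2 = (286e-6)^2 = 8.1796e-08 m^2
Step 3: tau = 2330 * 730 * 8.1796e-08 / 130 = 1.07020628e-03 s
Step 4: Convert to microseconds (multiply by 1e6).
tau = 1070.206 us


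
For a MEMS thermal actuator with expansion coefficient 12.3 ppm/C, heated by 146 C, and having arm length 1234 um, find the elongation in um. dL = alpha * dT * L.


Step 1: Convert CTE: alpha = 12.3 ppm/C = 12.3e-6 /C
Step 2: dL = 12.3e-6 * 146 * 1234
dL = 2.216 um


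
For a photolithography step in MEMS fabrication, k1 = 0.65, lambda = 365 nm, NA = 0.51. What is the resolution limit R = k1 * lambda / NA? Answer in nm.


Step 1: Identify values: k1 = 0.65, lambda = 365 nm, NA = 0.51
Step 2: R = k1 * lambda / NA
R = 0.65 * 365 / 0.51
R = 465.2 nm


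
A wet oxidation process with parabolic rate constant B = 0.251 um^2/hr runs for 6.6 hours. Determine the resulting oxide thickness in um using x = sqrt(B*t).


Step 1: Compute B*t = 0.251 * 6.6 = 1.6566
Step 2: x = sqrt(1.6566)
x = 1.287 um


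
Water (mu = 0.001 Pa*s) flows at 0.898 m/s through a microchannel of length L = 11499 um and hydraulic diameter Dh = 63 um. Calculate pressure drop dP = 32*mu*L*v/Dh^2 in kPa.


Step 1: Convert to SI: L = 11499e-6 m, Dh = 63e-6 m
Step 2: dP = 32 * 0.001 * 11499e-6 * 0.898 / (63e-6)^2
Step 3: dP = 83254.03 Pa
Step 4: Convert to kPa: dP = 83.25 kPa


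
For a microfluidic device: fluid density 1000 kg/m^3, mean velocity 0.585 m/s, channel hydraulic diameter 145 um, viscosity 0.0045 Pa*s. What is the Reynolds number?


Step 1: Convert Dh to meters: Dh = 145e-6 m
Step 2: Re = rho * v * Dh / mu
Re = 1000 * 0.585 * 145e-6 / 0.0045
Re = 18.85


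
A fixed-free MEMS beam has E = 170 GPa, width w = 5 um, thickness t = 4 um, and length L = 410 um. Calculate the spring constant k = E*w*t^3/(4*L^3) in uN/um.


Step 1: Convert E to consistent units (1 GPa = 1000 uN/um^2).
E = 170 GPa = 170000 uN/um^2
Step 2: Compute t^3 = 4^3 = 64
Step 3: Compute L^3 = 410^3 = 68921000
Step 4: k = 170000 * 5 * 64 / (4 * 68921000)
k = 0.1973 uN/um
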